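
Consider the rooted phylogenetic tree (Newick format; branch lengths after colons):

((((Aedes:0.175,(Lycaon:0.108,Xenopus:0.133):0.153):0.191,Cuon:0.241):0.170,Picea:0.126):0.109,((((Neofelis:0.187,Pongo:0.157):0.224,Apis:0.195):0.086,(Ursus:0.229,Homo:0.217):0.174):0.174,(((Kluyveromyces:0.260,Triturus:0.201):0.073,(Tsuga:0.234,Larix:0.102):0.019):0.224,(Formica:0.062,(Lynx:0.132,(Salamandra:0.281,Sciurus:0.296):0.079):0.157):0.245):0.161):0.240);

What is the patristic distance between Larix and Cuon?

The path runs Larix → … → MRCA → … → Cuon; the MRCA is the root of the tree.
Branch lengths along that path: 0.102 + 0.019 + 0.224 + 0.161 + 0.240 + 0.109 + 0.170 + 0.241 = 1.266.

1.266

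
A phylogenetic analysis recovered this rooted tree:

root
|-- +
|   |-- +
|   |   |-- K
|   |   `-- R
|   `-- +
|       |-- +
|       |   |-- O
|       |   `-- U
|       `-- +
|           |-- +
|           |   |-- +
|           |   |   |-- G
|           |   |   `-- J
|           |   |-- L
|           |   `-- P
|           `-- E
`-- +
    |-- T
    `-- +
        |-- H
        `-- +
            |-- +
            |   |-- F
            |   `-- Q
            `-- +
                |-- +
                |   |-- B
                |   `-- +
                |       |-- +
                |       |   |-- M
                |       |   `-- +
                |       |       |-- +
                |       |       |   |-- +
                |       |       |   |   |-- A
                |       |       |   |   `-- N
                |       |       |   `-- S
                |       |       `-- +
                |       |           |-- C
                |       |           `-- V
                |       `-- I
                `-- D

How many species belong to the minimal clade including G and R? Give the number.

The MRCA of G and R is the node subtending ((K,R),((O,U),(((G,J),L,P),E))).
That clade contains 9 terminal taxa: E, G, J, K, L, O, P, R, U.

9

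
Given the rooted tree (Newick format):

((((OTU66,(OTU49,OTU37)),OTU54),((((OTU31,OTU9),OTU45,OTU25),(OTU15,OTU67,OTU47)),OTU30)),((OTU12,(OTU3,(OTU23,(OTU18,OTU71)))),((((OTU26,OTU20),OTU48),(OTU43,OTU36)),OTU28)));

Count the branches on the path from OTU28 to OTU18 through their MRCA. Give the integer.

7

The MRCA of OTU28 and OTU18 is the node subtending ((OTU12,(OTU3,(OTU23,(OTU18,OTU71)))),((((OTU26,OTU20),OTU48),(OTU43,OTU36)),OTU28)).
From OTU28 up to that node: 2 branches. From OTU18 up to the same node: 5 branches. Total: 2 + 5 = 7.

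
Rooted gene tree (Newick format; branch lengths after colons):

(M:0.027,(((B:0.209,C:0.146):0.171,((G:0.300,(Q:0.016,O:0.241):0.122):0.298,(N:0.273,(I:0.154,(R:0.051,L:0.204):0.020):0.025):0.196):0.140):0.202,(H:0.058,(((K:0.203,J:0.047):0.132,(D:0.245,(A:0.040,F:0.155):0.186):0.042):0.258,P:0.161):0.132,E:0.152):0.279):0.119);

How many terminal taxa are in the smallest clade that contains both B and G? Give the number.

The MRCA of B and G is the node subtending ((B,C),((G,(Q,O)),(N,(I,(R,L))))).
That clade contains 9 terminal taxa: B, C, G, I, L, N, O, Q, R.

9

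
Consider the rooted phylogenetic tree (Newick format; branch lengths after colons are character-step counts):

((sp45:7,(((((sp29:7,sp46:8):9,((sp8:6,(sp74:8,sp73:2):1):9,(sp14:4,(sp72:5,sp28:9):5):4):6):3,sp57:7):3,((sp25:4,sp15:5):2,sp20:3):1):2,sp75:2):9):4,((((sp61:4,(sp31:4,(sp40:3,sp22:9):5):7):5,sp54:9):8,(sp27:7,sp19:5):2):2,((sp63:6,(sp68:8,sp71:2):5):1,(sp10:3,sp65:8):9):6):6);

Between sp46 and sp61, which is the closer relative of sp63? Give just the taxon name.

The MRCA of sp63 and sp61 subtends ((((sp61,(sp31,(sp40,sp22))),sp54),(sp27,sp19)),((sp63,(sp68,sp71)),(sp10,sp65))) (12 taxa).
The MRCA of sp63 and sp46 is the root, subtending the entire tree (26 taxa).
The first is nested inside the second, so sp63 shares a more recent common ancestor with sp61.

sp61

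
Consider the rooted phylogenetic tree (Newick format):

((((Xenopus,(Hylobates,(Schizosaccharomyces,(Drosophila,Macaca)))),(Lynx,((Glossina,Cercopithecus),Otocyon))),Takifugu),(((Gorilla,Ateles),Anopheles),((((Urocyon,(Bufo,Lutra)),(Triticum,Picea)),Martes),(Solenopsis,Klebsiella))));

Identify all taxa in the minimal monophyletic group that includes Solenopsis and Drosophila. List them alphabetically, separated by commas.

Anopheles, Ateles, Bufo, Cercopithecus, Drosophila, Glossina, Gorilla, Hylobates, Klebsiella, Lutra, Lynx, Macaca, Martes, Otocyon, Picea, Schizosaccharomyces, Solenopsis, Takifugu, Triticum, Urocyon, Xenopus

Tracing Solenopsis: it sits inside (Solenopsis,Klebsiella).
Tracing Drosophila: it sits inside (Drosophila,Macaca).
The smallest clade enclosing both is the whole tree (their MRCA is the root), so the answer is all 21 tips in alphabetical order.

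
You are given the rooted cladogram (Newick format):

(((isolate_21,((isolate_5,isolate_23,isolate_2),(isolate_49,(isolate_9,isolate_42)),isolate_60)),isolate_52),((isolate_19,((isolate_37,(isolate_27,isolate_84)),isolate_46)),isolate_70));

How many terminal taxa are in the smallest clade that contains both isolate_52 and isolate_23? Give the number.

9

The MRCA of isolate_52 and isolate_23 is the node subtending ((isolate_21,((isolate_5,isolate_23,isolate_2),(isolate_49,(isolate_9,isolate_42)),isolate_60)),isolate_52).
That clade contains 9 terminal taxa: isolate_2, isolate_21, isolate_23, isolate_42, isolate_49, isolate_5, isolate_52, isolate_60, isolate_9.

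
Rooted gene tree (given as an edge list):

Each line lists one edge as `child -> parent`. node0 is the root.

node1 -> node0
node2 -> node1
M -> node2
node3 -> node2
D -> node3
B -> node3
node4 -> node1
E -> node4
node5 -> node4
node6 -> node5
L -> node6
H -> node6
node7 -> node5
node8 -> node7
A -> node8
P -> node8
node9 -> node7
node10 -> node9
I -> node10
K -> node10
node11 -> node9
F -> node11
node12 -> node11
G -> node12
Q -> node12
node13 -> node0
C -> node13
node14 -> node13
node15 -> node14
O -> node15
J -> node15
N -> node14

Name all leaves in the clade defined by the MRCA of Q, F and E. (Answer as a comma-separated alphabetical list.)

Tracing Q: it sits inside (G,Q).
Tracing F: it sits inside (F,(G,Q)).
Tracing E: it sits inside (E,((L,H),((A,P),((I,K),(F,(G,Q)))))).
The smallest clade enclosing all 3 is (E,((L,H),((A,P),((I,K),(F,(G,Q)))))); the answer is its 10 terminal taxa in alphabetical order.

A, E, F, G, H, I, K, L, P, Q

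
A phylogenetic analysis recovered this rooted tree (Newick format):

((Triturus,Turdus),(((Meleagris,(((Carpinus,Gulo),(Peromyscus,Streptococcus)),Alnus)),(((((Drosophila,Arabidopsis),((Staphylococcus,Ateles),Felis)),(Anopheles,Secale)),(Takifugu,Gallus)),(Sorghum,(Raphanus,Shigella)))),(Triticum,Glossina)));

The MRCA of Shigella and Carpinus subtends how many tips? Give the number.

The MRCA of Shigella and Carpinus is the node subtending ((Meleagris,(((Carpinus,Gulo),(Peromyscus,Streptococcus)),Alnus)),(((((Drosophila,Arabidopsis),((Staphylococcus,Ateles),Felis)),(Anopheles,Secale)),(Takifugu,Gallus)),(Sorghum,(Raphanus,Shigella)))).
That clade contains 18 terminal taxa: Alnus, Anopheles, Arabidopsis, Ateles, Carpinus, Drosophila, Felis, Gallus, Gulo, Meleagris, Peromyscus, Raphanus, Secale, Shigella, Sorghum, Staphylococcus, Streptococcus, Takifugu.

18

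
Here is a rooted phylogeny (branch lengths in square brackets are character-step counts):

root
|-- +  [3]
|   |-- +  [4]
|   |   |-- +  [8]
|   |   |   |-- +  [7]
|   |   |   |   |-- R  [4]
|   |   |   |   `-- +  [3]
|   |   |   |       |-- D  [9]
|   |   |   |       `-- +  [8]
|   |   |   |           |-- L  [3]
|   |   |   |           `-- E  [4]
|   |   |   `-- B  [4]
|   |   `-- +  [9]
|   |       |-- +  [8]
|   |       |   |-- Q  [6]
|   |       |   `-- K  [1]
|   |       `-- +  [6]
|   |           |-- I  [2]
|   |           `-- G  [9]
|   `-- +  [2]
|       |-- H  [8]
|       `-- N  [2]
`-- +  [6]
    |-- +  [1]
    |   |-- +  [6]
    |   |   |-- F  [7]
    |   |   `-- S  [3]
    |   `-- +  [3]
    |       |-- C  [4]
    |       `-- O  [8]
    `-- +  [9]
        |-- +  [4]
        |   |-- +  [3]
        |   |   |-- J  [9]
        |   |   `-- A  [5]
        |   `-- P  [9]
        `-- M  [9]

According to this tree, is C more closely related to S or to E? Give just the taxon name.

S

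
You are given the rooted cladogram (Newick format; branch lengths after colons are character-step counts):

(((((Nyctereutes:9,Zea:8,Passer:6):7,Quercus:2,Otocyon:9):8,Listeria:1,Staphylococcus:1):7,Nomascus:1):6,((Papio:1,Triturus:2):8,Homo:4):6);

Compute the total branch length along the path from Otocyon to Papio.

45

The path runs Otocyon → … → MRCA → … → Papio; the MRCA is the root of the tree.
Branch lengths along that path: 9 + 8 + 7 + 6 + 6 + 8 + 1 = 45.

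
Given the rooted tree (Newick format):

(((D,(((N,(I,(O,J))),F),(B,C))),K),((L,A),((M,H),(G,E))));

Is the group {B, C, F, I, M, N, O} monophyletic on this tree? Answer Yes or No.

The MRCA of the listed taxa is the root, so the smallest clade containing them is the whole tree.
That clade also contains A, D, E, G, H, J, K, L, which are not in the proposed group, so the group is not monophyletic.

No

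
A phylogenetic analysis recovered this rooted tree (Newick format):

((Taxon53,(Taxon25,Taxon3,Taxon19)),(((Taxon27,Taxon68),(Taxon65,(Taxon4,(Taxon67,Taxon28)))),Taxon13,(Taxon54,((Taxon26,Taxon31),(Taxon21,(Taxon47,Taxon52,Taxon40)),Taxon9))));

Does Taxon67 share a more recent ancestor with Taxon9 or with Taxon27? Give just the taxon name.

The MRCA of Taxon67 and Taxon27 subtends ((Taxon27,Taxon68),(Taxon65,(Taxon4,(Taxon67,Taxon28)))) (6 taxa).
The MRCA of Taxon67 and Taxon9 subtends (((Taxon27,Taxon68),(Taxon65,(Taxon4,(Taxon67,Taxon28)))),Taxon13,(Taxon54,((Taxon26,Taxon31),(Taxon21,(Taxon47,Taxon52,Taxon40)),Taxon9))) (15 taxa).
The first is nested inside the second, so Taxon67 shares a more recent common ancestor with Taxon27.

Taxon27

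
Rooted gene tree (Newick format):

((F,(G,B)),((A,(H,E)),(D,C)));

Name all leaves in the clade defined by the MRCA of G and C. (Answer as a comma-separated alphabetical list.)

A, B, C, D, E, F, G, H

Tracing G: it sits inside (G,B).
Tracing C: it sits inside (D,C).
The smallest clade enclosing both is the whole tree (their MRCA is the root), so the answer is all 8 tips in alphabetical order.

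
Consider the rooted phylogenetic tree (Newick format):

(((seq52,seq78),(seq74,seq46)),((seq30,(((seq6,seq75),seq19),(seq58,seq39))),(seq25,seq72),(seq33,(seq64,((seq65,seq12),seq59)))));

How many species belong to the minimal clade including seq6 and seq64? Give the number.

The MRCA of seq6 and seq64 is the node subtending ((seq30,(((seq6,seq75),seq19),(seq58,seq39))),(seq25,seq72),(seq33,(seq64,((seq65,seq12),seq59)))).
That clade contains 13 terminal taxa: seq12, seq19, seq25, seq30, seq33, seq39, seq58, seq59, seq6, seq64, seq65, seq72, seq75.

13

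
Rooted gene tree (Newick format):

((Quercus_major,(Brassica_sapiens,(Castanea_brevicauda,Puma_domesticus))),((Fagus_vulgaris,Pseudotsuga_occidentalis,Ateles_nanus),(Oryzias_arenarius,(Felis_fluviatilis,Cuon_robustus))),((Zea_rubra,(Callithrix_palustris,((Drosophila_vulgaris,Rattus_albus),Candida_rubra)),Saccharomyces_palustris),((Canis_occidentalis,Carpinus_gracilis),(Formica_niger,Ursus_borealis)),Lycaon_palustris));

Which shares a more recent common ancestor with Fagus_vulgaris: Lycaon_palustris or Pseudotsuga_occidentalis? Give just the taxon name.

The MRCA of Fagus_vulgaris and Pseudotsuga_occidentalis subtends (Fagus_vulgaris,Pseudotsuga_occidentalis,Ateles_nanus) (3 taxa).
The MRCA of Fagus_vulgaris and Lycaon_palustris is the root, subtending the entire tree (21 taxa).
The first is nested inside the second, so Fagus_vulgaris shares a more recent common ancestor with Pseudotsuga_occidentalis.

Pseudotsuga_occidentalis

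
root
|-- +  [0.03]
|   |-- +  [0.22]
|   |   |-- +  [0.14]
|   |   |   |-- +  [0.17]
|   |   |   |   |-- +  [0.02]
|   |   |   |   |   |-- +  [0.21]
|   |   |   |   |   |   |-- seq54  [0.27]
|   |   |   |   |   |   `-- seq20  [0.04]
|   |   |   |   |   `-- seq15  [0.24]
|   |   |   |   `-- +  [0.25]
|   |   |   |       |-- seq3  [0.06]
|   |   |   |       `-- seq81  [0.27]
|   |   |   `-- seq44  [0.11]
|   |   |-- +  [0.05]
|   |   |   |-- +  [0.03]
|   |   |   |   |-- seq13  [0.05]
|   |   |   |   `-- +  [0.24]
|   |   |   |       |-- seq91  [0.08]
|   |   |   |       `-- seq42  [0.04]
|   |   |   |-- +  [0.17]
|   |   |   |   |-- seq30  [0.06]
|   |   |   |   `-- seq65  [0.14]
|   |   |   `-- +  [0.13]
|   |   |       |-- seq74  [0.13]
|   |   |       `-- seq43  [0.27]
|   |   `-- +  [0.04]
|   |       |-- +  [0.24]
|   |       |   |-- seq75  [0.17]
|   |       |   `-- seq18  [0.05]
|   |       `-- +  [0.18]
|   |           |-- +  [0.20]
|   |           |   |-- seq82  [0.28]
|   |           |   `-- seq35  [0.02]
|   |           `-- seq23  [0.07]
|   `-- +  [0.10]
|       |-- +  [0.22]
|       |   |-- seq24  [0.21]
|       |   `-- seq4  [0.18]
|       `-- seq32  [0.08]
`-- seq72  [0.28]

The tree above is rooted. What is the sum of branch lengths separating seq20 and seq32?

The path runs seq20 → … → MRCA → … → seq32; the MRCA is the node subtending ((((((seq54,seq20),seq15),(seq3,seq81)),seq44),((seq13,(seq91,seq42)),(seq30,seq65),(seq74,seq43)),((seq75,seq18),((seq82,seq35),seq23))),((seq24,seq4),seq32)).
Branch lengths along that path: 0.04 + 0.21 + 0.02 + 0.17 + 0.14 + 0.22 + 0.10 + 0.08 = 0.98.

0.98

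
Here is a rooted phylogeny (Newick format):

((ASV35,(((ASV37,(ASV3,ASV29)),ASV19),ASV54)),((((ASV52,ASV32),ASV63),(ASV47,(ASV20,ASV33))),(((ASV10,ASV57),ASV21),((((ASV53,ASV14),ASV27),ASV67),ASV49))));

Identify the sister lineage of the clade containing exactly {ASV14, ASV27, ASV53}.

ASV67

The clade containing exactly {ASV14, ASV27, ASV53} attaches to the tree at the node subtending (((ASV53,ASV14),ASV27),ASV67).
The other lineage descending from that same node — the sister group — is the single tip ASV67.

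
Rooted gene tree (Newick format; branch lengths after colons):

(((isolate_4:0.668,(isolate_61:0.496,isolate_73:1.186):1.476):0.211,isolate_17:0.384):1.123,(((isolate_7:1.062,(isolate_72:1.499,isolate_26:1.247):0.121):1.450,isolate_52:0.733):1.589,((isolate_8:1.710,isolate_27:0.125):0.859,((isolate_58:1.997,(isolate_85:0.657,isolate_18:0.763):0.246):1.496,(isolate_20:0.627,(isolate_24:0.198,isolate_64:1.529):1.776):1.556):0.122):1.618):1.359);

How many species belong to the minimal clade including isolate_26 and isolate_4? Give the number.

The MRCA of isolate_26 and isolate_4 is the root, so the clade is the entire tree.
That clade contains 16 terminal taxa: isolate_17, isolate_18, isolate_20, isolate_24, isolate_26, isolate_27, isolate_4, isolate_52, isolate_58, isolate_61, isolate_64, isolate_7, isolate_72, isolate_73, isolate_8, isolate_85.

16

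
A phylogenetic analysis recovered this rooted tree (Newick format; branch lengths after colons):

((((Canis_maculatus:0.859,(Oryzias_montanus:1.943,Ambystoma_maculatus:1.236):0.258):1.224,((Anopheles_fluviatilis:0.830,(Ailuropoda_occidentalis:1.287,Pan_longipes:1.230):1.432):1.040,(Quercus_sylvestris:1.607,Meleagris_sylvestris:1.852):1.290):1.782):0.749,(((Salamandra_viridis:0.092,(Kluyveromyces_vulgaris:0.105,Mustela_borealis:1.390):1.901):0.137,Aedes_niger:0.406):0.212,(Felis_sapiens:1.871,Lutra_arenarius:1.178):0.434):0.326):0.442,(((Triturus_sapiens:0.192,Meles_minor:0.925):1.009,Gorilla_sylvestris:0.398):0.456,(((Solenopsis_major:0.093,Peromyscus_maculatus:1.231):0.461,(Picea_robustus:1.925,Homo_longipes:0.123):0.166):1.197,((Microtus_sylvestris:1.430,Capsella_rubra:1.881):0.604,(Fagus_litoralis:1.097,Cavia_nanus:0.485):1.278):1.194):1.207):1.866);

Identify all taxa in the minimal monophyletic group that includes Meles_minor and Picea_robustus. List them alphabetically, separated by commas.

Capsella_rubra, Cavia_nanus, Fagus_litoralis, Gorilla_sylvestris, Homo_longipes, Meles_minor, Microtus_sylvestris, Peromyscus_maculatus, Picea_robustus, Solenopsis_major, Triturus_sapiens

Tracing Meles_minor: it sits inside (Triturus_sapiens,Meles_minor).
Tracing Picea_robustus: it sits inside (Picea_robustus,Homo_longipes).
The smallest clade enclosing both is (((Triturus_sapiens,Meles_minor),Gorilla_sylvestris),(((Solenopsis_major,Peromyscus_maculatus),(Picea_robustus,Homo_longipes)),((Microtus_sylvestris,Capsella_rubra),(Fagus_litoralis,Cavia_nanus)))); the answer is its 11 terminal taxa in alphabetical order.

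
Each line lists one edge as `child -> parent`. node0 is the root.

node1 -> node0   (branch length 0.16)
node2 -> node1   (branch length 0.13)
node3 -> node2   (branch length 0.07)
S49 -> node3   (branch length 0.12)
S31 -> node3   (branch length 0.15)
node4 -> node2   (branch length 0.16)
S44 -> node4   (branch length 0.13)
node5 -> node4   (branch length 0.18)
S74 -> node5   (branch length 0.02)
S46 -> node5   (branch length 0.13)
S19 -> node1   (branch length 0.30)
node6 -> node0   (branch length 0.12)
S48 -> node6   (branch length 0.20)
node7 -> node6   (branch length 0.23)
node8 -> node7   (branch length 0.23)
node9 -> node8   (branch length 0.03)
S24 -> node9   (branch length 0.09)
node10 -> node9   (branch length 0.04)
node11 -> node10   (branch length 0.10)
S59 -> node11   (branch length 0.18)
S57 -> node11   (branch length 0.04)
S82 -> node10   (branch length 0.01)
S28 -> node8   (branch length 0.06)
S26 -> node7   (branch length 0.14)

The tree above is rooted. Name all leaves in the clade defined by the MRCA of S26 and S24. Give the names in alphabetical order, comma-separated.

S24, S26, S28, S57, S59, S82

Tracing S26: it sits inside (((S24,((S59,S57),S82)),S28),S26).
Tracing S24: it sits inside (S24,((S59,S57),S82)).
The smallest clade enclosing both is (((S24,((S59,S57),S82)),S28),S26); the answer is its 6 terminal taxa in alphabetical order.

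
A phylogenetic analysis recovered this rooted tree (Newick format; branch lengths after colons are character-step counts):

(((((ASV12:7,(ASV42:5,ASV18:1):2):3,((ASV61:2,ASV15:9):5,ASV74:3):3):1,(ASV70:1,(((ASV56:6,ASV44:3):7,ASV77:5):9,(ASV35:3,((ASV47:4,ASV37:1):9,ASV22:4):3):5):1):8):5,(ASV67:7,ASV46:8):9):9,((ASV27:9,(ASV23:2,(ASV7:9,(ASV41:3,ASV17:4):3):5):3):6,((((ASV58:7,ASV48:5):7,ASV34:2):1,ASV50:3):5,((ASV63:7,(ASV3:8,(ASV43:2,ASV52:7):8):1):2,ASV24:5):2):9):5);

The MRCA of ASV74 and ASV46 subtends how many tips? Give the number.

16

The MRCA of ASV74 and ASV46 is the node subtending ((((ASV12,(ASV42,ASV18)),((ASV61,ASV15),ASV74)),(ASV70,(((ASV56,ASV44),ASV77),(ASV35,((ASV47,ASV37),ASV22))))),(ASV67,ASV46)).
That clade contains 16 terminal taxa: ASV12, ASV15, ASV18, ASV22, ASV35, ASV37, ASV42, ASV44, ASV46, ASV47, ASV56, ASV61, ASV67, ASV70, ASV74, ASV77.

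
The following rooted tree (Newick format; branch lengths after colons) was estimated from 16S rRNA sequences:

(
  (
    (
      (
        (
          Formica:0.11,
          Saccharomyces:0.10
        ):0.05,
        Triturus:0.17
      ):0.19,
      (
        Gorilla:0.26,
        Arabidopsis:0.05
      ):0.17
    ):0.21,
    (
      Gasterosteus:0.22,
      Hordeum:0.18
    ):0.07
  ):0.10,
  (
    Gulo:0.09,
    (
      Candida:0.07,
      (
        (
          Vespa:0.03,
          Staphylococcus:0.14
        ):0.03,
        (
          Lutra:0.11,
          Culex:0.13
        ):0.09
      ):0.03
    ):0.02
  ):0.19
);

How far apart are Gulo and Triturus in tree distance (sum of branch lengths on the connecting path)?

0.95

The path runs Gulo → … → MRCA → … → Triturus; the MRCA is the root of the tree.
Branch lengths along that path: 0.09 + 0.19 + 0.10 + 0.21 + 0.19 + 0.17 = 0.95.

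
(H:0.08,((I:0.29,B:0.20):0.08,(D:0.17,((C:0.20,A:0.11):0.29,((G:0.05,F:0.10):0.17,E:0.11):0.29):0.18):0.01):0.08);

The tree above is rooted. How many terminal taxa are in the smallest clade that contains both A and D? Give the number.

The MRCA of A and D is the node subtending (D,((C,A),((G,F),E))).
That clade contains 6 terminal taxa: A, C, D, E, F, G.

6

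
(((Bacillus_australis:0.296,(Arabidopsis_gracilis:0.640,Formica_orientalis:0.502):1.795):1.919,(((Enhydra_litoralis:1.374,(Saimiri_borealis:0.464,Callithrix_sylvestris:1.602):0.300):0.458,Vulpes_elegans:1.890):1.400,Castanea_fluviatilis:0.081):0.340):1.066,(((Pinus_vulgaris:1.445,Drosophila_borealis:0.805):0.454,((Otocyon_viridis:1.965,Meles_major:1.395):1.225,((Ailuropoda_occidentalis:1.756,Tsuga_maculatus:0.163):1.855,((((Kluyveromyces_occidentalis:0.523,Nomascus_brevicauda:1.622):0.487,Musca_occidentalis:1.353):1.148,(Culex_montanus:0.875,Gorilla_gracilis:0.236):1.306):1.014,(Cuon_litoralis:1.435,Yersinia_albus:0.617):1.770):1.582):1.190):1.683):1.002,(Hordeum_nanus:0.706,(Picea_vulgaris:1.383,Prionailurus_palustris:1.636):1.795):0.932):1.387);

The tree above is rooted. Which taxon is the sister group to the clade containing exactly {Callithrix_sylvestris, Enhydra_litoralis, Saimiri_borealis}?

The clade containing exactly {Callithrix_sylvestris, Enhydra_litoralis, Saimiri_borealis} attaches to the tree at the node subtending ((Enhydra_litoralis,(Saimiri_borealis,Callithrix_sylvestris)),Vulpes_elegans).
The other lineage descending from that same node — the sister group — is the single tip Vulpes_elegans.

Vulpes_elegans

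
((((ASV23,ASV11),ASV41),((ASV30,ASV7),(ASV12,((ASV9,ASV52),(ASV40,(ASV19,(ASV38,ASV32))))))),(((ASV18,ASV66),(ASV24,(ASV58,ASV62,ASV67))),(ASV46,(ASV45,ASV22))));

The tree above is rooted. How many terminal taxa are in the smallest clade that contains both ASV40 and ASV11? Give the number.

12

The MRCA of ASV40 and ASV11 is the node subtending (((ASV23,ASV11),ASV41),((ASV30,ASV7),(ASV12,((ASV9,ASV52),(ASV40,(ASV19,(ASV38,ASV32))))))).
That clade contains 12 terminal taxa: ASV11, ASV12, ASV19, ASV23, ASV30, ASV32, ASV38, ASV40, ASV41, ASV52, ASV7, ASV9.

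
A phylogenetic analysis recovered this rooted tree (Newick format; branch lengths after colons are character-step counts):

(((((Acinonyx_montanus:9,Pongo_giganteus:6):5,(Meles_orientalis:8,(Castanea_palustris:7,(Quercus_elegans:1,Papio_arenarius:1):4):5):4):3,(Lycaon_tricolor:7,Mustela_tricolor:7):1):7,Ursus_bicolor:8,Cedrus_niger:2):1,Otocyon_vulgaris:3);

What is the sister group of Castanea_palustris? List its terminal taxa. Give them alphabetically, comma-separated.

Papio_arenarius, Quercus_elegans

Castanea_palustris attaches to the tree at the node subtending (Castanea_palustris,(Quercus_elegans,Papio_arenarius)).
The other lineage descending from that same node — the sister group — is (Quercus_elegans,Papio_arenarius); its 2 tips in alphabetical order are the answer.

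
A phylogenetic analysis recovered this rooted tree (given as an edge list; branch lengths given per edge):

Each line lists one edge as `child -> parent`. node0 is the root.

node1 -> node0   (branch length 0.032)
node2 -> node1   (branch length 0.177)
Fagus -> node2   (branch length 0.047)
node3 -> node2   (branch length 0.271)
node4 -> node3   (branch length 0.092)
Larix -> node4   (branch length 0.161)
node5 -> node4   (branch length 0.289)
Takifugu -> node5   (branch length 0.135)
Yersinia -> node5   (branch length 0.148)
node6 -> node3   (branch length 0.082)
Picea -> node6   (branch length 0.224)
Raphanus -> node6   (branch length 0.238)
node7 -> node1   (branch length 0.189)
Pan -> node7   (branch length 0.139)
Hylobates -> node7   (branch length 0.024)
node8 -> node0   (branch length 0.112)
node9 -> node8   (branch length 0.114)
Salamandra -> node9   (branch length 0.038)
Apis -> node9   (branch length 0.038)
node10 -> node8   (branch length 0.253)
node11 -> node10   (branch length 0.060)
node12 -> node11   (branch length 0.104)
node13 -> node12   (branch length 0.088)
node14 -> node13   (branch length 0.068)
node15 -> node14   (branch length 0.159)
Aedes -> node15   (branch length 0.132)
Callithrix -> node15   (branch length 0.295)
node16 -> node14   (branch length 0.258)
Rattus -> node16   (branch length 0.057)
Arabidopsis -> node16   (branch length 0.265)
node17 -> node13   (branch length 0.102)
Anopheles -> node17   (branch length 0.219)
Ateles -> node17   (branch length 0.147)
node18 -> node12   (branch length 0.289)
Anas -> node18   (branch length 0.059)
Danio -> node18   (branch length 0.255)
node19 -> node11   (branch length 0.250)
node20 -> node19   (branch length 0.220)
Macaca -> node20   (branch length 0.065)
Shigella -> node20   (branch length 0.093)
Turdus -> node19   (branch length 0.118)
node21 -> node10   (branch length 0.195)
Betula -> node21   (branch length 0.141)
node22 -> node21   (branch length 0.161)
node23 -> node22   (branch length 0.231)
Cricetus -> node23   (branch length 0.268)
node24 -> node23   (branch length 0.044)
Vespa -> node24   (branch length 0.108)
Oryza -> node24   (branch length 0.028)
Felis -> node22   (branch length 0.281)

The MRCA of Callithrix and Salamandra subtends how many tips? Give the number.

The MRCA of Callithrix and Salamandra is the node subtending ((Salamandra,Apis),((((((Aedes,Callithrix),(Rattus,Arabidopsis)),(Anopheles,Ateles)),(Anas,Danio)),((Macaca,Shigella),Turdus)),(Betula,((Cricetus,(Vespa,Oryza)),Felis)))).
That clade contains 18 terminal taxa: Aedes, Anas, Anopheles, Apis, Arabidopsis, Ateles, Betula, Callithrix, Cricetus, Danio, Felis, Macaca, Oryza, Rattus, Salamandra, Shigella, Turdus, Vespa.

18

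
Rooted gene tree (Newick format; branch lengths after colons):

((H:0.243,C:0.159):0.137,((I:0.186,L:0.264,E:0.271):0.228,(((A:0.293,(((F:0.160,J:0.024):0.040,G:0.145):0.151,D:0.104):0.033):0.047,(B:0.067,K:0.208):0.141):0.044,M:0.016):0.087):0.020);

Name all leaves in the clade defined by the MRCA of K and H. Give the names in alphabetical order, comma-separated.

Tracing K: it sits inside (B,K).
Tracing H: it sits inside (H,C).
The smallest clade enclosing both is the whole tree (their MRCA is the root), so the answer is all 13 tips in alphabetical order.

A, B, C, D, E, F, G, H, I, J, K, L, M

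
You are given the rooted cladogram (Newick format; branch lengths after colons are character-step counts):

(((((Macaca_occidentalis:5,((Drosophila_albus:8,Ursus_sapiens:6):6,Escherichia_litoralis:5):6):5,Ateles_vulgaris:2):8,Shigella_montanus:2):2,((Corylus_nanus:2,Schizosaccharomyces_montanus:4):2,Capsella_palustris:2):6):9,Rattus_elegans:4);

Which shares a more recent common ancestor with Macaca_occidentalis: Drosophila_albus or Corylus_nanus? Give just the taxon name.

The MRCA of Macaca_occidentalis and Drosophila_albus subtends (Macaca_occidentalis,((Drosophila_albus,Ursus_sapiens),Escherichia_litoralis)) (4 taxa).
The MRCA of Macaca_occidentalis and Corylus_nanus subtends ((((Macaca_occidentalis,((Drosophila_albus,Ursus_sapiens),Escherichia_litoralis)),Ateles_vulgaris),Shigella_montanus),((Corylus_nanus,Schizosaccharomyces_montanus),Capsella_palustris)) (9 taxa).
The first is nested inside the second, so Macaca_occidentalis shares a more recent common ancestor with Drosophila_albus.

Drosophila_albus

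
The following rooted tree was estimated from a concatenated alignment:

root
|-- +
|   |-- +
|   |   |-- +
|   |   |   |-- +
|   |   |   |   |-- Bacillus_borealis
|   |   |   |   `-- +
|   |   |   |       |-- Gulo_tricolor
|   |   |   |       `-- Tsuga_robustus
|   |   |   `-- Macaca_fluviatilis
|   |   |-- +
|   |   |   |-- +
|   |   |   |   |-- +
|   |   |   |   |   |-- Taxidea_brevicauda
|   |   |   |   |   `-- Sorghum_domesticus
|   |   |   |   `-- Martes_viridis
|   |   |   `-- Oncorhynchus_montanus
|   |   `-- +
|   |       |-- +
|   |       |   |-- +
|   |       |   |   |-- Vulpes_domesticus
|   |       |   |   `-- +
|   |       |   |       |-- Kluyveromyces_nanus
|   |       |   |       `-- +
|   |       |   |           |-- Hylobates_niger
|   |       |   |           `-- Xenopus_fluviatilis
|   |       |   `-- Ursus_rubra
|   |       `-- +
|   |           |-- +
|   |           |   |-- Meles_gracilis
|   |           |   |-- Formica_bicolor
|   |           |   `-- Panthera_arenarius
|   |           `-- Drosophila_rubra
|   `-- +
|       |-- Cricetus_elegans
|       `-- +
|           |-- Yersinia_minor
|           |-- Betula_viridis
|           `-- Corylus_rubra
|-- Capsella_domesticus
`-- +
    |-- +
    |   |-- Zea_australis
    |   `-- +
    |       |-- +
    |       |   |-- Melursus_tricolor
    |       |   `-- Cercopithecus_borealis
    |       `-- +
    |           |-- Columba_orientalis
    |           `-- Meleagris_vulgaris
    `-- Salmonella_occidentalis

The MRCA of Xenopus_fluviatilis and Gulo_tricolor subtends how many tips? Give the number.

17

The MRCA of Xenopus_fluviatilis and Gulo_tricolor is the node subtending (((Bacillus_borealis,(Gulo_tricolor,Tsuga_robustus)),Macaca_fluviatilis),(((Taxidea_brevicauda,Sorghum_domesticus),Martes_viridis),Oncorhynchus_montanus),(((Vulpes_domesticus,(Kluyveromyces_nanus,(Hylobates_niger,Xenopus_fluviatilis))),Ursus_rubra),((Meles_gracilis,Formica_bicolor,Panthera_arenarius),Drosophila_rubra))).
That clade contains 17 terminal taxa: Bacillus_borealis, Drosophila_rubra, Formica_bicolor, Gulo_tricolor, Hylobates_niger, Kluyveromyces_nanus, Macaca_fluviatilis, Martes_viridis, Meles_gracilis, Oncorhynchus_montanus, Panthera_arenarius, Sorghum_domesticus, Taxidea_brevicauda, Tsuga_robustus, Ursus_rubra, Vulpes_domesticus, Xenopus_fluviatilis.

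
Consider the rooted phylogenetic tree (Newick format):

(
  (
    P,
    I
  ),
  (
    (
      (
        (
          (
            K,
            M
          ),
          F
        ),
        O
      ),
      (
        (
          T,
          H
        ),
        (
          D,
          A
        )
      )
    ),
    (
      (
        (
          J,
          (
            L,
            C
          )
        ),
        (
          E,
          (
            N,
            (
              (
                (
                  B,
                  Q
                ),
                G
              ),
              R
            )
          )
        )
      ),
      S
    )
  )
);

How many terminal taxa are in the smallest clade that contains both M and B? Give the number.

18

The MRCA of M and B is the node subtending (((((K,M),F),O),((T,H),(D,A))),(((J,(L,C)),(E,(N,(((B,Q),G),R)))),S)).
That clade contains 18 terminal taxa: A, B, C, D, E, F, G, H, J, K, L, M, N, O, Q, R, S, T.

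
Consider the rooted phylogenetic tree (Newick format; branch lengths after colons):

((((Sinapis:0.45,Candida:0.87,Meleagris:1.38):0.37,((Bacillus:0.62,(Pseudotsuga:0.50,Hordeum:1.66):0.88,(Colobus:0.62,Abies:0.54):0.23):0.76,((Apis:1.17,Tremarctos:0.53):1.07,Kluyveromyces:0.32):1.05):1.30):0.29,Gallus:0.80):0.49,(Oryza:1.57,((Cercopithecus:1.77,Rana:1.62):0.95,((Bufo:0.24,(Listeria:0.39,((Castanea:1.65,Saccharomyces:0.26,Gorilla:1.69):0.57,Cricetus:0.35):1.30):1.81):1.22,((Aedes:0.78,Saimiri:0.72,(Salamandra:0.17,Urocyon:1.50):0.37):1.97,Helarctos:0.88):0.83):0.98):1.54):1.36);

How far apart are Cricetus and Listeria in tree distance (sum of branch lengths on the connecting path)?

2.04

The path runs Cricetus → … → MRCA → … → Listeria; the MRCA is the node subtending (Listeria,((Castanea,Saccharomyces,Gorilla),Cricetus)).
Branch lengths along that path: 0.35 + 1.30 + 0.39 = 2.04.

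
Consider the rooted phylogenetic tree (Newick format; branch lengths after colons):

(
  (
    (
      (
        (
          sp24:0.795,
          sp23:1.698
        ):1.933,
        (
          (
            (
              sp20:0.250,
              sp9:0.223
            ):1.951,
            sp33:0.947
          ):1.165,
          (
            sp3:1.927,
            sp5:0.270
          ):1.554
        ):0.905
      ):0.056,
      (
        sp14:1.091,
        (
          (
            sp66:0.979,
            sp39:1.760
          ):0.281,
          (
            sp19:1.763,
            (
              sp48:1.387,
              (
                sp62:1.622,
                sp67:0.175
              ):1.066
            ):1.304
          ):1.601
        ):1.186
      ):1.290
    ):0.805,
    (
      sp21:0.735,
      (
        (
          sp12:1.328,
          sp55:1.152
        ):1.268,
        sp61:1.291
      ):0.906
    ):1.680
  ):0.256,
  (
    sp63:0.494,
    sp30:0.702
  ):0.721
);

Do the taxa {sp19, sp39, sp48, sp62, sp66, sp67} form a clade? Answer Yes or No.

Yes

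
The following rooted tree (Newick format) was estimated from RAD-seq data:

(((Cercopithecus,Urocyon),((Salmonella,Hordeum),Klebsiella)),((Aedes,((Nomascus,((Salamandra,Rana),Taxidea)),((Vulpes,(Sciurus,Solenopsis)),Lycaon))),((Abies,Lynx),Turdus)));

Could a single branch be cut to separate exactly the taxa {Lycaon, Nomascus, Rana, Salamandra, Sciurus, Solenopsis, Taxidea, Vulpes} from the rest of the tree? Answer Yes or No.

Yes

The most recent common ancestor of these taxa subtends ((Nomascus,((Salamandra,Rana),Taxidea)),((Vulpes,(Sciurus,Solenopsis)),Lycaon)).
That clade has exactly 8 tips — every listed taxon and nothing else — so the group is monophyletic.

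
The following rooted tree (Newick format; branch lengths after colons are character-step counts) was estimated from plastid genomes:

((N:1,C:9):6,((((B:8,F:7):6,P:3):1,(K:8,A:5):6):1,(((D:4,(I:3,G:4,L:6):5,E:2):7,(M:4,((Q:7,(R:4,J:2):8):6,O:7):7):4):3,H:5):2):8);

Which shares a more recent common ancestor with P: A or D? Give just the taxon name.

A

The MRCA of P and A subtends (((B,F),P),(K,A)) (5 taxa).
The MRCA of P and D subtends ((((B,F),P),(K,A)),(((D,(I,G,L),E),(M,((Q,(R,J)),O))),H)) (16 taxa).
The first is nested inside the second, so P shares a more recent common ancestor with A.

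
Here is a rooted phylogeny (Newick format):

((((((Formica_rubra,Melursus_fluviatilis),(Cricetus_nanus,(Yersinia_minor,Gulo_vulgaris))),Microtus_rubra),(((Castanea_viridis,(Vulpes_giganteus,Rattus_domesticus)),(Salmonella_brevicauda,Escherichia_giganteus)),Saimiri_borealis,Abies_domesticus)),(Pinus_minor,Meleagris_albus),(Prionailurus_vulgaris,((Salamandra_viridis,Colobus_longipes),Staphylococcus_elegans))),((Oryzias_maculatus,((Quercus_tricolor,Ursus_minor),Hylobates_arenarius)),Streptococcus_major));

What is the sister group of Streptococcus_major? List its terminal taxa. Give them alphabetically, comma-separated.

Hylobates_arenarius, Oryzias_maculatus, Quercus_tricolor, Ursus_minor

Streptococcus_major attaches to the tree at the node subtending ((Oryzias_maculatus,((Quercus_tricolor,Ursus_minor),Hylobates_arenarius)),Streptococcus_major).
The other lineage descending from that same node — the sister group — is (Oryzias_maculatus,((Quercus_tricolor,Ursus_minor),Hylobates_arenarius)); its 4 tips in alphabetical order are the answer.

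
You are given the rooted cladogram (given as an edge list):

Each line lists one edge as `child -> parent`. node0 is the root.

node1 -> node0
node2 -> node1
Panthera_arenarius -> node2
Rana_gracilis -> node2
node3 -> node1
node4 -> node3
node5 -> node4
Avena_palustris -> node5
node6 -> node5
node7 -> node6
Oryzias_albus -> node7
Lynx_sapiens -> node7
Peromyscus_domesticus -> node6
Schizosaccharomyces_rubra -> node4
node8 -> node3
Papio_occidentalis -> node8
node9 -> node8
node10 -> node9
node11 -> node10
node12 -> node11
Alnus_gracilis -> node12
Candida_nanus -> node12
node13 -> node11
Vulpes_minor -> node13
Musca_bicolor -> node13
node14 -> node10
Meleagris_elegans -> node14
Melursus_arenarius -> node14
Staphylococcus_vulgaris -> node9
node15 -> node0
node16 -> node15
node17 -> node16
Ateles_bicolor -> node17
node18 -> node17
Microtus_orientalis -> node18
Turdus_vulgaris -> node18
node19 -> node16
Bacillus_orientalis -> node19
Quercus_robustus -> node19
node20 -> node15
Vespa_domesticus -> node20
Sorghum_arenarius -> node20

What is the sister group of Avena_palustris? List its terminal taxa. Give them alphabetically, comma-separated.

Lynx_sapiens, Oryzias_albus, Peromyscus_domesticus

Avena_palustris attaches to the tree at the node subtending (Avena_palustris,((Oryzias_albus,Lynx_sapiens),Peromyscus_domesticus)).
The other lineage descending from that same node — the sister group — is ((Oryzias_albus,Lynx_sapiens),Peromyscus_domesticus); its 3 tips in alphabetical order are the answer.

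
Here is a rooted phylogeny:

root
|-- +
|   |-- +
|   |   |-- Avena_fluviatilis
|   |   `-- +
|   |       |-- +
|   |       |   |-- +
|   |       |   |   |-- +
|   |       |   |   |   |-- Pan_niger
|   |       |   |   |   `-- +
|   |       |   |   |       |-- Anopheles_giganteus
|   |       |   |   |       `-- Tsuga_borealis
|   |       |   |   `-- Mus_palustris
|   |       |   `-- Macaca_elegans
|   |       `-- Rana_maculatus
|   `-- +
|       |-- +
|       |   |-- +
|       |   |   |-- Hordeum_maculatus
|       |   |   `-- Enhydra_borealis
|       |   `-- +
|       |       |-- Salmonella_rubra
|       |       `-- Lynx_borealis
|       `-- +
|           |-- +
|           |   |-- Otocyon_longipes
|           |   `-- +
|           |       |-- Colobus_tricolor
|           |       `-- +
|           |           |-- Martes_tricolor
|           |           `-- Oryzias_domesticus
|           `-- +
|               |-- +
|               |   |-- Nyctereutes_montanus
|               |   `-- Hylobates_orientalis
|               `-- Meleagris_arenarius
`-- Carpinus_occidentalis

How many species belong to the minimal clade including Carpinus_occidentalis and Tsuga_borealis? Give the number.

19

The MRCA of Carpinus_occidentalis and Tsuga_borealis is the root, so the clade is the entire tree.
That clade contains 19 terminal taxa: Anopheles_giganteus, Avena_fluviatilis, Carpinus_occidentalis, Colobus_tricolor, Enhydra_borealis, Hordeum_maculatus, Hylobates_orientalis, Lynx_borealis, Macaca_elegans, Martes_tricolor, Meleagris_arenarius, Mus_palustris, Nyctereutes_montanus, Oryzias_domesticus, Otocyon_longipes, Pan_niger, Rana_maculatus, Salmonella_rubra, Tsuga_borealis.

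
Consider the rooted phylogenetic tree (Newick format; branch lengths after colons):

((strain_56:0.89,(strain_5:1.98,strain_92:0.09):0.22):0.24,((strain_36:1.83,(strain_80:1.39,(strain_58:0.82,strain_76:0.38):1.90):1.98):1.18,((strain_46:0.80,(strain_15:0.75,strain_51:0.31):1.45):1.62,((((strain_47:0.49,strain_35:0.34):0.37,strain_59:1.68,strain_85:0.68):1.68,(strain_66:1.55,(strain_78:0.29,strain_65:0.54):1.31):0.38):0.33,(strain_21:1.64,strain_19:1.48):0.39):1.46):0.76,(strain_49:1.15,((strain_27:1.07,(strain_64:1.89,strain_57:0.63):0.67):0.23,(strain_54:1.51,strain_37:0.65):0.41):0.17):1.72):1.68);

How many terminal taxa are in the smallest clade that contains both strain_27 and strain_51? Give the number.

The MRCA of strain_27 and strain_51 is the node subtending ((strain_36,(strain_80,(strain_58,strain_76))),((strain_46,(strain_15,strain_51)),((((strain_47,strain_35),strain_59,strain_85),(strain_66,(strain_78,strain_65))),(strain_21,strain_19))),(strain_49,((strain_27,(strain_64,strain_57)),(strain_54,strain_37)))).
That clade contains 22 terminal taxa: strain_15, strain_19, strain_21, strain_27, strain_35, strain_36, strain_37, strain_46, strain_47, strain_49, strain_51, strain_54, strain_57, strain_58, strain_59, strain_64, strain_65, strain_66, strain_76, strain_78, strain_80, strain_85.

22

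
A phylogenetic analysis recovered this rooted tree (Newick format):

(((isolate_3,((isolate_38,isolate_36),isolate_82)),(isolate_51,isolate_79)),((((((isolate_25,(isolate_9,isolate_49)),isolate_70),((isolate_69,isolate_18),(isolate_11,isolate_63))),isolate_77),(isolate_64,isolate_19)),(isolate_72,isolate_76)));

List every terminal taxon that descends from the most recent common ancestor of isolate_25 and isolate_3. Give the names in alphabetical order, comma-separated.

isolate_11, isolate_18, isolate_19, isolate_25, isolate_3, isolate_36, isolate_38, isolate_49, isolate_51, isolate_63, isolate_64, isolate_69, isolate_70, isolate_72, isolate_76, isolate_77, isolate_79, isolate_82, isolate_9

Tracing isolate_25: it sits inside (isolate_25,(isolate_9,isolate_49)).
Tracing isolate_3: it sits inside (isolate_3,((isolate_38,isolate_36),isolate_82)).
The smallest clade enclosing both is the whole tree (their MRCA is the root), so the answer is all 19 tips in alphabetical order.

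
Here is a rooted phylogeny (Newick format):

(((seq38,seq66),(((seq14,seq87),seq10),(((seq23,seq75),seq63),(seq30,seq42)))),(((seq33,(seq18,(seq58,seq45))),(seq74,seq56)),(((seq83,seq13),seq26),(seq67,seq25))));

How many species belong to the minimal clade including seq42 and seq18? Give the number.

The MRCA of seq42 and seq18 is the root, so the clade is the entire tree.
That clade contains 21 terminal taxa: seq10, seq13, seq14, seq18, seq23, seq25, seq26, seq30, seq33, seq38, seq42, seq45, seq56, seq58, seq63, seq66, seq67, seq74, seq75, seq83, seq87.

21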